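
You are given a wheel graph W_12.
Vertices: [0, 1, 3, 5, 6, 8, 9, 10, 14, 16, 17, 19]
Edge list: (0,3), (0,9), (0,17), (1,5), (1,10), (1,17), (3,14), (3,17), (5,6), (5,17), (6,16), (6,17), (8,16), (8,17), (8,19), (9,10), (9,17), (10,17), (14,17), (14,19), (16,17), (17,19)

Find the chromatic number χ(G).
Clique number ω(G) = 3 (lower bound: χ ≥ ω).
Odd cycle [16, 6, 5, 1, 10, 9, 0, 3, 14, 19, 8] needs 3 colors (χ ≥ 3).
Vertex 17 is adjacent to every vertex of [0, 1, 3, 5, 6, 8, 9, 10, 14, 16, 19], which already need 3 colors among themselves, so 17 needs a new color (χ ≥ 4).
The coloring below uses 4 colors, so χ(G) = 4.
A valid 4-coloring: color 1: [17]; color 2: [0, 5, 10, 16, 19]; color 3: [1, 3, 6, 8, 9]; color 4: [14].

χ(G) = 4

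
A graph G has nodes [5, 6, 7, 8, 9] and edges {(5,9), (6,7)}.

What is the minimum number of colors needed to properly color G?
Clique number ω(G) = 2 (lower bound: χ ≥ ω).
The graph is bipartite (no odd cycle), so 2 colors suffice: χ(G) = 2.
A valid 2-coloring: color 1: [5, 7, 8]; color 2: [6, 9].

χ(G) = 2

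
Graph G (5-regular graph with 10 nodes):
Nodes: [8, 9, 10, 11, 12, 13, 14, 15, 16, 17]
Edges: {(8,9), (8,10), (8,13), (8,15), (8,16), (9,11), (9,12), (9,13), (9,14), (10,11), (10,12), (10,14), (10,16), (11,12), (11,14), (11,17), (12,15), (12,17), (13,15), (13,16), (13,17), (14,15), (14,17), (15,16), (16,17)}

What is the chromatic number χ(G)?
χ(G) = 4

Clique number ω(G) = 4 (lower bound: χ ≥ ω).
The clique on [8, 13, 15, 16] has size 4, forcing χ ≥ 4, and the coloring below uses 4 colors, so χ(G) = 4.
A valid 4-coloring: color 1: [9, 10, 15, 17]; color 2: [12, 14, 16]; color 3: [8, 11]; color 4: [13].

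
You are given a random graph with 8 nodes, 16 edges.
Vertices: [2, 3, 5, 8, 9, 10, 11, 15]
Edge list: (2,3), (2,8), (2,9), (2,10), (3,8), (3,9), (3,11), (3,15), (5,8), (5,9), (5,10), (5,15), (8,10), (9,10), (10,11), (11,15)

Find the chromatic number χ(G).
χ(G) = 3

Clique number ω(G) = 3 (lower bound: χ ≥ ω).
The clique on [2, 8, 10] has size 3, forcing χ ≥ 3, and the coloring below uses 3 colors, so χ(G) = 3.
A valid 3-coloring: color 1: [3, 10]; color 2: [2, 5, 11]; color 3: [8, 9, 15].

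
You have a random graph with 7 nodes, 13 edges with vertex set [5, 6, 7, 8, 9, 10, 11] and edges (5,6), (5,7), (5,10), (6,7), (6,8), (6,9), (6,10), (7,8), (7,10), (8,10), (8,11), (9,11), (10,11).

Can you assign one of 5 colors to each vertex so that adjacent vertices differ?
Yes, G is 5-colorable

A valid 5-coloring: color 1: [9, 10]; color 2: [6, 11]; color 3: [7]; color 4: [5, 8].
(χ(G) = 4 ≤ 5.)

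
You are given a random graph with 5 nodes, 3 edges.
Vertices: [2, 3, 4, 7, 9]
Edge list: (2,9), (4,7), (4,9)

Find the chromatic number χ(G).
χ(G) = 2

Clique number ω(G) = 2 (lower bound: χ ≥ ω).
The graph is bipartite (no odd cycle), so 2 colors suffice: χ(G) = 2.
A valid 2-coloring: color 1: [2, 3, 4]; color 2: [7, 9].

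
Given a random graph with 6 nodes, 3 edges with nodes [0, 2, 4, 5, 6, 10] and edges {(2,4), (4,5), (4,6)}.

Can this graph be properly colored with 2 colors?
A valid 2-coloring: color 1: [0, 4, 10]; color 2: [2, 5, 6].
(χ(G) = 2 ≤ 2.)

Yes, G is 2-colorable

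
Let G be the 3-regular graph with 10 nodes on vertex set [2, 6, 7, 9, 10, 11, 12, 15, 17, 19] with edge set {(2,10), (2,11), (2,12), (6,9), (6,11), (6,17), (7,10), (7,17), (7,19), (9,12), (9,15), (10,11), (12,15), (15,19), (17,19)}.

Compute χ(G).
χ(G) = 3

Clique number ω(G) = 3 (lower bound: χ ≥ ω).
The clique on [2, 10, 11] has size 3, forcing χ ≥ 3, and the coloring below uses 3 colors, so χ(G) = 3.
A valid 3-coloring: color 1: [2, 6, 7, 15]; color 2: [9, 10, 17]; color 3: [11, 12, 19].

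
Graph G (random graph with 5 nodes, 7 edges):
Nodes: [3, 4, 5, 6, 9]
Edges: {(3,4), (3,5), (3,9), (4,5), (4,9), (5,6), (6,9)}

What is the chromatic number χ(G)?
Clique number ω(G) = 3 (lower bound: χ ≥ ω).
The clique on [3, 4, 9] has size 3, forcing χ ≥ 3, and the coloring below uses 3 colors, so χ(G) = 3.
A valid 3-coloring: color 1: [3, 6]; color 2: [5, 9]; color 3: [4].

χ(G) = 3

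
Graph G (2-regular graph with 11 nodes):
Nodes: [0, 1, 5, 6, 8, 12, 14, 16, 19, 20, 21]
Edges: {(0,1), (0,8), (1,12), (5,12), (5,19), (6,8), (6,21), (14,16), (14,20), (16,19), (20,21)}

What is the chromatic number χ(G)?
χ(G) = 3

Clique number ω(G) = 2 (lower bound: χ ≥ ω).
Odd cycle [8, 6, 21, 20, 14, 16, 19, 5, 12, 1, 0] needs 3 colors (χ ≥ 3).
The coloring below uses 3 colors, so χ(G) = 3.
A valid 3-coloring: color 1: [1, 5, 8, 16, 20]; color 2: [0, 12, 14, 19, 21]; color 3: [6].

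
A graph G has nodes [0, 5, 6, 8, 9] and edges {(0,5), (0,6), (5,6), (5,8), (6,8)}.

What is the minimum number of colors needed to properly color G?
χ(G) = 3

Clique number ω(G) = 3 (lower bound: χ ≥ ω).
The clique on [5, 6, 8] has size 3, forcing χ ≥ 3, and the coloring below uses 3 colors, so χ(G) = 3.
A valid 3-coloring: color 1: [6, 9]; color 2: [5]; color 3: [0, 8].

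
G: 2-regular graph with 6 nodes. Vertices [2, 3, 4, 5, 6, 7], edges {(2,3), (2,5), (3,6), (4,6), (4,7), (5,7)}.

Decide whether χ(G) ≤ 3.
A valid 3-coloring: color 1: [2, 6, 7]; color 2: [3, 4, 5].
(χ(G) = 2 ≤ 3.)

Yes, G is 3-colorable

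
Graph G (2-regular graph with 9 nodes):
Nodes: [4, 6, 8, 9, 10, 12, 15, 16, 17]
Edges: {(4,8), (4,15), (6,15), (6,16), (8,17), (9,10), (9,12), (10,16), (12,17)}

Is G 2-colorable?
No, G is not 2-colorable

Odd cycle [17, 8, 4, 15, 6, 16, 10, 9, 12] needs 3 colors (χ ≥ 3).
Hence χ(G) ≥ 3 > 2, so no proper 2-coloring exists.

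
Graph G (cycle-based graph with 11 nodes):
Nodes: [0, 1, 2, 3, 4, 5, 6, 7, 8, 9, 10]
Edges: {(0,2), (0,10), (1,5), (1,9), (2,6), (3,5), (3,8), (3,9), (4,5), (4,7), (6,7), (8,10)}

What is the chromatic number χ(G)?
Clique number ω(G) = 2 (lower bound: χ ≥ ω).
Odd cycle [8, 10, 0, 2, 6, 7, 4, 5, 3] needs 3 colors (χ ≥ 3).
The coloring below uses 3 colors, so χ(G) = 3.
A valid 3-coloring: color 1: [1, 2, 3, 7, 10]; color 2: [0, 5, 6, 8, 9]; color 3: [4].

χ(G) = 3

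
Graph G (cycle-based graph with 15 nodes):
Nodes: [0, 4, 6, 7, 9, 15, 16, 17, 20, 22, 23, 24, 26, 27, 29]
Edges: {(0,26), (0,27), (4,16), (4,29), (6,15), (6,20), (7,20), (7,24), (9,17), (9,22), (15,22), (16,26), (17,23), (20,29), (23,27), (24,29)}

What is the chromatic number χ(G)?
χ(G) = 3

Clique number ω(G) = 2 (lower bound: χ ≥ ω).
Odd cycle [27, 23, 17, 9, 22, 15, 6, 20, 29, 4, 16, 26, 0] needs 3 colors (χ ≥ 3).
The coloring below uses 3 colors, so χ(G) = 3.
A valid 3-coloring: color 1: [0, 4, 9, 15, 20, 23, 24]; color 2: [6, 7, 17, 22, 26, 27, 29]; color 3: [16].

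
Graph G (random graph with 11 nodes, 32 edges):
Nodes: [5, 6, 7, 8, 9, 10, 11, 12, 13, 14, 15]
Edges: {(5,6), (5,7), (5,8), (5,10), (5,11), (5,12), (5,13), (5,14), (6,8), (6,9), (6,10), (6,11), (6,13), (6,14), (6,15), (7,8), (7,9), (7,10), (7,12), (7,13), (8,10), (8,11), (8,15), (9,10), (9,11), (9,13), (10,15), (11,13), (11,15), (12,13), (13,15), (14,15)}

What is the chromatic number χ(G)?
χ(G) = 4

Clique number ω(G) = 4 (lower bound: χ ≥ ω).
The clique on [6, 9, 11, 13] has size 4, forcing χ ≥ 4, and the coloring below uses 4 colors, so χ(G) = 4.
A valid 4-coloring: color 1: [5, 9, 15]; color 2: [6, 7]; color 3: [8, 13, 14]; color 4: [10, 11, 12].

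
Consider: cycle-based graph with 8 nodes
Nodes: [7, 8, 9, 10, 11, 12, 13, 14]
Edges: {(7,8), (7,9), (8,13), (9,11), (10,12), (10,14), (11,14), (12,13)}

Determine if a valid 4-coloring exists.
A valid 4-coloring: color 1: [8, 9, 12, 14]; color 2: [7, 10, 11, 13].
(χ(G) = 2 ≤ 4.)

Yes, G is 4-colorable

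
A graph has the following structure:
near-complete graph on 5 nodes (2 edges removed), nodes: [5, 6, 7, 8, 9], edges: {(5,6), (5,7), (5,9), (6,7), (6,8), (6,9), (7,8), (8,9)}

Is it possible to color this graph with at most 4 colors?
Yes, G is 4-colorable

A valid 4-coloring: color 1: [6]; color 2: [7, 9]; color 3: [5, 8].
(χ(G) = 3 ≤ 4.)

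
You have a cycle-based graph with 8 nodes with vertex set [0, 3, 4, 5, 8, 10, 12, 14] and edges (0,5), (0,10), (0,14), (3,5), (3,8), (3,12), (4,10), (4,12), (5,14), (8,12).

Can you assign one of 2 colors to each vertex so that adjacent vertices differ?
No, G is not 2-colorable

The clique on vertices [0, 5, 14] has size 3 > 2, so it alone needs 3 colors.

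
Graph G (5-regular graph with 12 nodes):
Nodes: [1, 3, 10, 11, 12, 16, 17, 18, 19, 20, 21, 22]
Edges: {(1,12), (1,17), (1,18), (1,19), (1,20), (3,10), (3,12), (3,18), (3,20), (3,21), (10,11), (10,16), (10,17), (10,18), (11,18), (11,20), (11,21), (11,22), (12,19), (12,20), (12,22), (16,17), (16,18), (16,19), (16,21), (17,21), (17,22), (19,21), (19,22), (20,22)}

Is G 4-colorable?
Yes, G is 4-colorable

A valid 4-coloring: color 1: [1, 3, 11, 16]; color 2: [10, 21, 22]; color 3: [12, 17, 18]; color 4: [19, 20].
(χ(G) = 4 ≤ 4.)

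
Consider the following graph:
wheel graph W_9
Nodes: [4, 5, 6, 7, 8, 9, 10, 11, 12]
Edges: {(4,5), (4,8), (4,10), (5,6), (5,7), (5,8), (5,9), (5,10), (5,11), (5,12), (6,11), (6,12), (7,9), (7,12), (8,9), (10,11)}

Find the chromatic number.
Clique number ω(G) = 3 (lower bound: χ ≥ ω).
The clique on [4, 5, 8] has size 3, forcing χ ≥ 3, and the coloring below uses 3 colors, so χ(G) = 3.
A valid 3-coloring: color 1: [5]; color 2: [6, 7, 8, 10]; color 3: [4, 9, 11, 12].

χ(G) = 3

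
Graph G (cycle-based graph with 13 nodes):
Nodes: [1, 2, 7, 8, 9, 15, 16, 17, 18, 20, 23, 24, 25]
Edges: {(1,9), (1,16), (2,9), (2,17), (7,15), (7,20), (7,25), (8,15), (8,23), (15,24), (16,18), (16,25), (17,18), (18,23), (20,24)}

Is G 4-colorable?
A valid 4-coloring: color 1: [1, 2, 7, 8, 18, 24]; color 2: [9, 15, 16, 17, 20, 23]; color 3: [25].
(χ(G) = 3 ≤ 4.)

Yes, G is 4-colorable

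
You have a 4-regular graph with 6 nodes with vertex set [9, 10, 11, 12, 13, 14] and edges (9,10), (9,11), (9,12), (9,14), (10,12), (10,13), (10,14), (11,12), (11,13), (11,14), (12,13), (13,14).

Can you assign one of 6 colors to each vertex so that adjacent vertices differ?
A valid 6-coloring: color 1: [10, 11]; color 2: [12, 14]; color 3: [9, 13].
(χ(G) = 3 ≤ 6.)

Yes, G is 6-colorable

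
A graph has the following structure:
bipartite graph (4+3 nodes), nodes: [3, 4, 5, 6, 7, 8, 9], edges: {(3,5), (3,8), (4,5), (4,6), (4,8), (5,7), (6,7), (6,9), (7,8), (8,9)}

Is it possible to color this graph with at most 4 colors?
Yes, G is 4-colorable

A valid 4-coloring: color 1: [5, 6, 8]; color 2: [3, 4, 7, 9].
(χ(G) = 2 ≤ 4.)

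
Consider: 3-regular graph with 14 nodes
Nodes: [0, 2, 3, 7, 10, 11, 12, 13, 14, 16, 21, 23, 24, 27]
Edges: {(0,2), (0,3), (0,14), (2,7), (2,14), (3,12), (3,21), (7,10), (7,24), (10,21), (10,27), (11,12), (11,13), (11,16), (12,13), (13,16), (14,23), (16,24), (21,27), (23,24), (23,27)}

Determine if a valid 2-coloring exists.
The clique on vertices [0, 2, 14] has size 3 > 2, so it alone needs 3 colors.

No, G is not 2-colorable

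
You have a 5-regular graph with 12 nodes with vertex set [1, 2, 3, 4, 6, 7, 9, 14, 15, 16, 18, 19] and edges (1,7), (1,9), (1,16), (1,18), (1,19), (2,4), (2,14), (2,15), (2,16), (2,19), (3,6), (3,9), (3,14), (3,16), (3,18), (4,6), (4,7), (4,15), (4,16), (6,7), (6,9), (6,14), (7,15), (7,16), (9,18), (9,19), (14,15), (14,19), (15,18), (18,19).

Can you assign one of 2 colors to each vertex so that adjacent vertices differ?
No, G is not 2-colorable

The clique on vertices [1, 9, 18, 19] has size 4 > 2, so it alone needs 4 colors.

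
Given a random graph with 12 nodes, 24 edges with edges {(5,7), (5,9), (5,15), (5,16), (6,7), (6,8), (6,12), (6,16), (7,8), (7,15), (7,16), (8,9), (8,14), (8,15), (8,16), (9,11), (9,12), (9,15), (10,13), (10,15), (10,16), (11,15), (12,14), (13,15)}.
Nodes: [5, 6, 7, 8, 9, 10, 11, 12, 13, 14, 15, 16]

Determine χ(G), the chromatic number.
Clique number ω(G) = 4 (lower bound: χ ≥ ω).
The clique on [6, 7, 8, 16] has size 4, forcing χ ≥ 4, and the coloring below uses 4 colors, so χ(G) = 4.
A valid 4-coloring: color 1: [12, 15, 16]; color 2: [5, 8, 11, 13]; color 3: [7, 9, 10, 14]; color 4: [6].

χ(G) = 4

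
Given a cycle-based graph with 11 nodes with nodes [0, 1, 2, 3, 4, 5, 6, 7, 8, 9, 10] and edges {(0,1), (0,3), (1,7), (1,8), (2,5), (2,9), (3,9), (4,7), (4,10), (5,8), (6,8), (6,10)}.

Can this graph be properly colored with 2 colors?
Odd cycle [3, 0, 1, 8, 5, 2, 9] needs 3 colors (χ ≥ 3).
Hence χ(G) ≥ 3 > 2, so no proper 2-coloring exists.

No, G is not 2-colorable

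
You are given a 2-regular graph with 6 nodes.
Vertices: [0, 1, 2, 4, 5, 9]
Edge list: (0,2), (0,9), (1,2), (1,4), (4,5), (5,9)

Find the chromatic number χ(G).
χ(G) = 2

Clique number ω(G) = 2 (lower bound: χ ≥ ω).
The graph is bipartite (no odd cycle), so 2 colors suffice: χ(G) = 2.
A valid 2-coloring: color 1: [0, 1, 5]; color 2: [2, 4, 9].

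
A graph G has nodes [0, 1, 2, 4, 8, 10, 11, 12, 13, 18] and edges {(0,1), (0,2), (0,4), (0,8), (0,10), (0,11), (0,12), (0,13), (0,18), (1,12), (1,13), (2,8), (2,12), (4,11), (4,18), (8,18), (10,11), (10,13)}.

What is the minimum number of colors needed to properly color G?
χ(G) = 4

Clique number ω(G) = 3 (lower bound: χ ≥ ω).
Odd cycle [2, 8, 18, 4, 11, 10, 13, 1, 12] needs 3 colors (χ ≥ 3).
Vertex 0 is adjacent to every vertex of [1, 2, 4, 8, 10, 11, 12, 13, 18], which already need 3 colors among themselves, so 0 needs a new color (χ ≥ 4).
The coloring below uses 4 colors, so χ(G) = 4.
A valid 4-coloring: color 1: [0]; color 2: [1, 2, 11, 18]; color 3: [4, 8, 10, 12]; color 4: [13].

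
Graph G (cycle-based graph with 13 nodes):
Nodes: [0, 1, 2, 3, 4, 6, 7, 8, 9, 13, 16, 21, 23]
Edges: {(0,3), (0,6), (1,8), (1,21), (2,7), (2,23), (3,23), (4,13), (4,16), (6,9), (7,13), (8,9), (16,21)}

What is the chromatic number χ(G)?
Clique number ω(G) = 2 (lower bound: χ ≥ ω).
Odd cycle [21, 16, 4, 13, 7, 2, 23, 3, 0, 6, 9, 8, 1] needs 3 colors (χ ≥ 3).
The coloring below uses 3 colors, so χ(G) = 3.
A valid 3-coloring: color 1: [0, 4, 7, 8, 21, 23]; color 2: [1, 2, 3, 6, 13, 16]; color 3: [9].

χ(G) = 3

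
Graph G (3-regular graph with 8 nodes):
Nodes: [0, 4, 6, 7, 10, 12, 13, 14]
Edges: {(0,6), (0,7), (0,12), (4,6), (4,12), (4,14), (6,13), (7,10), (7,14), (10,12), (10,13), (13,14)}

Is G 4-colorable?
Yes, G is 4-colorable

A valid 4-coloring: color 1: [0, 4, 13]; color 2: [6, 7, 12]; color 3: [10, 14].
(χ(G) = 3 ≤ 4.)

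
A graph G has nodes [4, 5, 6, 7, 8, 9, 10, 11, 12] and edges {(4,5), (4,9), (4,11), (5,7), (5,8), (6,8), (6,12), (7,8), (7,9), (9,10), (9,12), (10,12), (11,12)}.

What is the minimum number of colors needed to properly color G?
Clique number ω(G) = 3 (lower bound: χ ≥ ω).
The clique on [5, 7, 8] has size 3, forcing χ ≥ 3, and the coloring below uses 3 colors, so χ(G) = 3.
A valid 3-coloring: color 1: [4, 7, 12]; color 2: [8, 9, 11]; color 3: [5, 6, 10].

χ(G) = 3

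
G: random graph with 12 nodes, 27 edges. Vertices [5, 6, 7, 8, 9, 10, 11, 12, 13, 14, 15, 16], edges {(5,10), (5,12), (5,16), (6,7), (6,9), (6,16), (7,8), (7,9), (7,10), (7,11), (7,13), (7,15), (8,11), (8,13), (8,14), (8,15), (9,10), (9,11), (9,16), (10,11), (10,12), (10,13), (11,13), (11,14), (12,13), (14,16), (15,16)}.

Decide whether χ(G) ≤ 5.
Yes, G is 5-colorable

A valid 5-coloring: color 1: [7, 12, 16]; color 2: [5, 6, 11, 15]; color 3: [8, 10]; color 4: [9, 13, 14].
(χ(G) = 4 ≤ 5.)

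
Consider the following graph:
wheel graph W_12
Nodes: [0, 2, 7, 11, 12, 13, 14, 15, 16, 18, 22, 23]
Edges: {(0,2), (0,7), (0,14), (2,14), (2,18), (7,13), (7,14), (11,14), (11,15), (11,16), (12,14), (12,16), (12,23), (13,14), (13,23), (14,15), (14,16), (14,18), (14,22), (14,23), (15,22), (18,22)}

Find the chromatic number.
Clique number ω(G) = 3 (lower bound: χ ≥ ω).
Odd cycle [12, 16, 11, 15, 22, 18, 2, 0, 7, 13, 23] needs 3 colors (χ ≥ 3).
Vertex 14 is adjacent to every vertex of [0, 2, 7, 11, 12, 13, 15, 16, 18, 22, 23], which already need 3 colors among themselves, so 14 needs a new color (χ ≥ 4).
The coloring below uses 4 colors, so χ(G) = 4.
A valid 4-coloring: color 1: [14]; color 2: [2, 11, 12, 13, 22]; color 3: [0, 15, 16, 18, 23]; color 4: [7].

χ(G) = 4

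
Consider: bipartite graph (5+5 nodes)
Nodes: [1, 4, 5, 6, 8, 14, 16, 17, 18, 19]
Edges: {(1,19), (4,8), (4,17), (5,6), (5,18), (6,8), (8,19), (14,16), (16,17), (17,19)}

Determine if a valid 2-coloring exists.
A valid 2-coloring: color 1: [4, 6, 16, 18, 19]; color 2: [1, 5, 8, 14, 17].
(χ(G) = 2 ≤ 2.)

Yes, G is 2-colorable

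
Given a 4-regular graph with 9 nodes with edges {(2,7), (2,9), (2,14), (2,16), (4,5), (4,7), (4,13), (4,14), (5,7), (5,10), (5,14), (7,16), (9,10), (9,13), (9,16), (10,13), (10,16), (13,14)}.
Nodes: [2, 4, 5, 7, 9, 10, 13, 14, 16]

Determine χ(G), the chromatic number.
χ(G) = 3

Clique number ω(G) = 3 (lower bound: χ ≥ ω).
The clique on [2, 9, 16] has size 3, forcing χ ≥ 3, and the coloring below uses 3 colors, so χ(G) = 3.
A valid 3-coloring: color 1: [2, 4, 10]; color 2: [7, 9, 14]; color 3: [5, 13, 16].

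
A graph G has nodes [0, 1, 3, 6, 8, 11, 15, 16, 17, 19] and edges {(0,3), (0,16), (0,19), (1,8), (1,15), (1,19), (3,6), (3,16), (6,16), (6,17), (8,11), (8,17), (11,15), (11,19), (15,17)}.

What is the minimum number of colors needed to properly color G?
χ(G) = 3

Clique number ω(G) = 3 (lower bound: χ ≥ ω).
The clique on [0, 3, 16] has size 3, forcing χ ≥ 3, and the coloring below uses 3 colors, so χ(G) = 3.
A valid 3-coloring: color 1: [1, 3, 11, 17]; color 2: [0, 6, 8, 15]; color 3: [16, 19].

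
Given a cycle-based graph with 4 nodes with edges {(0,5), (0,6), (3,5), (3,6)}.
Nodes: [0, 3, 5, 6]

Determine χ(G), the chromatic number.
χ(G) = 2

Clique number ω(G) = 2 (lower bound: χ ≥ ω).
The graph is bipartite (no odd cycle), so 2 colors suffice: χ(G) = 2.
A valid 2-coloring: color 1: [5, 6]; color 2: [0, 3].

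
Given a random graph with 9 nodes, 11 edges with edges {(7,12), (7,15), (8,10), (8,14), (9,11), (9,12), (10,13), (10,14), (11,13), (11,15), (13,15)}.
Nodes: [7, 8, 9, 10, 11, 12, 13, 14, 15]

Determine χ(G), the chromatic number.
χ(G) = 3

Clique number ω(G) = 3 (lower bound: χ ≥ ω).
The clique on [8, 10, 14] has size 3, forcing χ ≥ 3, and the coloring below uses 3 colors, so χ(G) = 3.
A valid 3-coloring: color 1: [7, 10, 11]; color 2: [12, 13, 14]; color 3: [8, 9, 15].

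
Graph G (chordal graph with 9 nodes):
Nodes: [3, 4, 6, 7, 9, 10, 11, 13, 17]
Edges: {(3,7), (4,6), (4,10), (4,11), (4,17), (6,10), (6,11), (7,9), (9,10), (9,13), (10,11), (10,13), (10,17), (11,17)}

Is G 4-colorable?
A valid 4-coloring: color 1: [7, 10]; color 2: [3, 9, 11]; color 3: [4, 13]; color 4: [6, 17].
(χ(G) = 4 ≤ 4.)

Yes, G is 4-colorable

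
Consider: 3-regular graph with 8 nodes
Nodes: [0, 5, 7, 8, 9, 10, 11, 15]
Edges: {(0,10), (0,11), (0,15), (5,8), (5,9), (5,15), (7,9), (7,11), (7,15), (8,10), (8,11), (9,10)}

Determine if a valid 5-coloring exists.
A valid 5-coloring: color 1: [0, 5, 7]; color 2: [8, 9, 15]; color 3: [10, 11].
(χ(G) = 3 ≤ 5.)

Yes, G is 5-colorable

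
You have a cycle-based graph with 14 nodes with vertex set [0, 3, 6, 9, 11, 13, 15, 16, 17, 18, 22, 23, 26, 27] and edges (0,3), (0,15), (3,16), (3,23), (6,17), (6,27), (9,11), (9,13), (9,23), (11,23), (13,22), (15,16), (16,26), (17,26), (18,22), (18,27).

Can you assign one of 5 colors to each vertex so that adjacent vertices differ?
Yes, G is 5-colorable

A valid 5-coloring: color 1: [0, 6, 13, 16, 18, 23]; color 2: [3, 9, 15, 17, 22, 27]; color 3: [11, 26].
(χ(G) = 3 ≤ 5.)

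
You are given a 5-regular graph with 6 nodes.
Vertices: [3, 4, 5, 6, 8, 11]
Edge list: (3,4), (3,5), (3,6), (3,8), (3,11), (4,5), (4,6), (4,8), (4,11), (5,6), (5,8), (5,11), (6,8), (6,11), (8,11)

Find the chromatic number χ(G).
χ(G) = 6

Clique number ω(G) = 6 (lower bound: χ ≥ ω).
The clique on [3, 4, 5, 6, 8, 11] has size 6, forcing χ ≥ 6, and the coloring below uses 6 colors, so χ(G) = 6.
A valid 6-coloring: color 1: [3]; color 2: [5]; color 3: [8]; color 4: [4]; color 5: [11]; color 6: [6].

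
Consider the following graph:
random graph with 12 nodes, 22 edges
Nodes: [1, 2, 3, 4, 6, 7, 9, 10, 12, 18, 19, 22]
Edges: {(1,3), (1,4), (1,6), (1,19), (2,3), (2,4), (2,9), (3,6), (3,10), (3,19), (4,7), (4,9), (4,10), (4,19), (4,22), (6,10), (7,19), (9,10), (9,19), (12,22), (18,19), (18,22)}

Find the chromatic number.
χ(G) = 4

Clique number ω(G) = 3 (lower bound: χ ≥ ω).
Suppose a proper 3-coloring c exists. The clique [1, 3, 6] takes 3 distinct colors; by symmetry let c(1) = 1, c(3) = 2, c(6) = 3.
- Vertex 19: neighbors [1, 3] already have colors [1, 2] ⇒ c(19) = 3.
- Vertex 4: neighbors [1, 19] already have colors [1, 3] ⇒ c(4) = 2.
- Vertex 9: neighbors [4, 19] already have colors [2, 3] ⇒ c(9) = 1.
- Vertex 10: neighbors [9, 3, 6] already have colors [1, 2, 3] — all 3 colors blocked. Contradiction.
The forced assignments end in a contradiction, so G has no proper 3-coloring (χ ≥ 4).
The coloring below uses 4 colors, so χ(G) = 4.
A valid 4-coloring: color 1: [3, 4, 12, 18]; color 2: [2, 6, 19, 22]; color 3: [1, 7, 9]; color 4: [10].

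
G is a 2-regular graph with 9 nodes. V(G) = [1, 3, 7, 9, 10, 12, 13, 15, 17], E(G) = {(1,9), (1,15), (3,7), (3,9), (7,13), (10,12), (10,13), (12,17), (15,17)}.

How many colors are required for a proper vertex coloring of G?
χ(G) = 3

Clique number ω(G) = 2 (lower bound: χ ≥ ω).
Odd cycle [15, 17, 12, 10, 13, 7, 3, 9, 1] needs 3 colors (χ ≥ 3).
The coloring below uses 3 colors, so χ(G) = 3.
A valid 3-coloring: color 1: [7, 9, 10, 15]; color 2: [1, 3, 13, 17]; color 3: [12].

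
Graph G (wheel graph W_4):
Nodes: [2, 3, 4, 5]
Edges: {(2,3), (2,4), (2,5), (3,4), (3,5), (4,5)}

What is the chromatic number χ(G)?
Clique number ω(G) = 4 (lower bound: χ ≥ ω).
The clique on [2, 3, 4, 5] has size 4, forcing χ ≥ 4, and the coloring below uses 4 colors, so χ(G) = 4.
A valid 4-coloring: color 1: [4]; color 2: [5]; color 3: [3]; color 4: [2].

χ(G) = 4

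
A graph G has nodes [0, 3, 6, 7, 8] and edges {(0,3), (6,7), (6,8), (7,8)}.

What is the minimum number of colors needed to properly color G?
χ(G) = 3

Clique number ω(G) = 3 (lower bound: χ ≥ ω).
The clique on [6, 7, 8] has size 3, forcing χ ≥ 3, and the coloring below uses 3 colors, so χ(G) = 3.
A valid 3-coloring: color 1: [3, 7]; color 2: [0, 8]; color 3: [6].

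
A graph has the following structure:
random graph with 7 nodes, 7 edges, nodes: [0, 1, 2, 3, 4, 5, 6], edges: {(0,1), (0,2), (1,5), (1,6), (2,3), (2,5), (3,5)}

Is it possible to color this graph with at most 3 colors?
Yes, G is 3-colorable

A valid 3-coloring: color 1: [0, 4, 5, 6]; color 2: [1, 2]; color 3: [3].
(χ(G) = 3 ≤ 3.)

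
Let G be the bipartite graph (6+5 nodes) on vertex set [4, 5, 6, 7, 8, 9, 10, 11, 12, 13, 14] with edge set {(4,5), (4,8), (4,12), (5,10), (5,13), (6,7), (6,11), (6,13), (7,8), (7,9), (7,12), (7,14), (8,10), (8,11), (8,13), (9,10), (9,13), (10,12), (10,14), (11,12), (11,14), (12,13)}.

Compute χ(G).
χ(G) = 2

Clique number ω(G) = 2 (lower bound: χ ≥ ω).
The graph is bipartite (no odd cycle), so 2 colors suffice: χ(G) = 2.
A valid 2-coloring: color 1: [5, 6, 8, 9, 12, 14]; color 2: [4, 7, 10, 11, 13].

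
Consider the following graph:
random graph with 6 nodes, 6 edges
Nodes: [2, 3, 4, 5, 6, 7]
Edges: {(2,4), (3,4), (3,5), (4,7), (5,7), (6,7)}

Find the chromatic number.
χ(G) = 2

Clique number ω(G) = 2 (lower bound: χ ≥ ω).
The graph is bipartite (no odd cycle), so 2 colors suffice: χ(G) = 2.
A valid 2-coloring: color 1: [2, 3, 7]; color 2: [4, 5, 6].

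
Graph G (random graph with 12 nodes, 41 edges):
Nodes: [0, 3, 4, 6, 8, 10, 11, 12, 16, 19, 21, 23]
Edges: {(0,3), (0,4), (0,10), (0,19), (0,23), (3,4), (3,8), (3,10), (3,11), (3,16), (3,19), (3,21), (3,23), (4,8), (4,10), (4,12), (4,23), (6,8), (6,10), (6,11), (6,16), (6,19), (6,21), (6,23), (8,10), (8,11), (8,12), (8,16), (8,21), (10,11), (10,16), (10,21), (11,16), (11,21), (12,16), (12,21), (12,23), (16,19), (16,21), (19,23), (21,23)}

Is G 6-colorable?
A valid 6-coloring: color 1: [3, 6, 12]; color 2: [4, 19, 21]; color 3: [0, 16]; color 4: [10, 23]; color 5: [8]; color 6: [11].
(χ(G) = 6 ≤ 6.)

Yes, G is 6-colorable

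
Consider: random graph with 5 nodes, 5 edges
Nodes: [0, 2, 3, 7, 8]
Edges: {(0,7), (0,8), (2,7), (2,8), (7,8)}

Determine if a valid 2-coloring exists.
No, G is not 2-colorable

The clique on vertices [0, 7, 8] has size 3 > 2, so it alone needs 3 colors.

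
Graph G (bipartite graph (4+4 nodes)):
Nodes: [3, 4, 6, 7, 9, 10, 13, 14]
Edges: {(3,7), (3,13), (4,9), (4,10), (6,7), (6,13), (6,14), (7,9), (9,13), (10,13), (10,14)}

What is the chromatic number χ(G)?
Clique number ω(G) = 2 (lower bound: χ ≥ ω).
The graph is bipartite (no odd cycle), so 2 colors suffice: χ(G) = 2.
A valid 2-coloring: color 1: [4, 7, 13, 14]; color 2: [3, 6, 9, 10].

χ(G) = 2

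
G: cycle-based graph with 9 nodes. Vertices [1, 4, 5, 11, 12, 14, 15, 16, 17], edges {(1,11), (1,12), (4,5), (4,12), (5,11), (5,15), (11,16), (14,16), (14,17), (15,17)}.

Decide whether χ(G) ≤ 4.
A valid 4-coloring: color 1: [1, 5, 16, 17]; color 2: [11, 12, 14, 15]; color 3: [4].
(χ(G) = 3 ≤ 4.)

Yes, G is 4-colorable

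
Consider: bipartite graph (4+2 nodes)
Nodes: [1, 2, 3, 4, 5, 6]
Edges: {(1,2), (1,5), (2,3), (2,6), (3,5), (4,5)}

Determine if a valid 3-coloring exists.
Yes, G is 3-colorable

A valid 3-coloring: color 1: [2, 5]; color 2: [1, 3, 4, 6].
(χ(G) = 2 ≤ 3.)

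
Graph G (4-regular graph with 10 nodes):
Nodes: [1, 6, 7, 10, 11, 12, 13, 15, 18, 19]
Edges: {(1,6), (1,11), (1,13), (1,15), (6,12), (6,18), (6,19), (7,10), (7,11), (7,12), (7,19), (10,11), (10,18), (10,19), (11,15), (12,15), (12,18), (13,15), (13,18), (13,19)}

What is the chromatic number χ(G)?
Clique number ω(G) = 3 (lower bound: χ ≥ ω).
Suppose a proper 3-coloring c exists. The clique [1, 11, 15] takes 3 distinct colors; by symmetry let c(1) = 1, c(11) = 2, c(15) = 3.
- Vertex 13: neighbors [1, 15] already have colors [1, 3] ⇒ c(13) = 2.
- Vertex 6: neighbors [1] already have colors [1]; try each remaining color.
- Case c(6) = 2:
  - Vertex 12: neighbors [6, 15] already have colors [2, 3] ⇒ c(12) = 1.
  - Vertex 7: neighbors [12, 11] already have colors [1, 2] ⇒ c(7) = 3.
  - Vertex 10: neighbors [11, 7] already have colors [2, 3] ⇒ c(10) = 1.
  - Vertex 19: neighbors [10, 6, 7] already have colors [1, 2, 3] — all 3 colors blocked. Contradiction.
- Case c(6) = 3:
  - Vertex 18: neighbors [13, 6] already have colors [2, 3] ⇒ c(18) = 1.
  - Vertex 10: neighbors [18, 11] already have colors [1, 2] ⇒ c(10) = 3.
  - Vertex 7: neighbors [11, 10] already have colors [2, 3] ⇒ c(7) = 1.
  - Vertex 19: neighbors [7, 13, 6] already have colors [1, 2, 3] — all 3 colors blocked. Contradiction.
Every case ends in a contradiction, so G has no proper 3-coloring (χ ≥ 4).
The coloring below uses 4 colors, so χ(G) = 4.
A valid 4-coloring: color 1: [6, 10, 13]; color 2: [11, 12, 19]; color 3: [7, 15, 18]; color 4: [1].

χ(G) = 4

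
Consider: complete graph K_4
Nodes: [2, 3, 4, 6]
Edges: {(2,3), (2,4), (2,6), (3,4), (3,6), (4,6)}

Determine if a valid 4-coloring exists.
Yes, G is 4-colorable

A valid 4-coloring: color 1: [2]; color 2: [3]; color 3: [6]; color 4: [4].
(χ(G) = 4 ≤ 4.)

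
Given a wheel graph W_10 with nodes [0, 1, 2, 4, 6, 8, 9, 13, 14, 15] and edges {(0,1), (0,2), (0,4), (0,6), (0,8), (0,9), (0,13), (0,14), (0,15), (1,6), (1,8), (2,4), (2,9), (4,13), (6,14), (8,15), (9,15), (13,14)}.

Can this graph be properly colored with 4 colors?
A valid 4-coloring: color 1: [0]; color 2: [2, 6, 13, 15]; color 3: [4, 8, 9, 14]; color 4: [1].
(χ(G) = 4 ≤ 4.)

Yes, G is 4-colorable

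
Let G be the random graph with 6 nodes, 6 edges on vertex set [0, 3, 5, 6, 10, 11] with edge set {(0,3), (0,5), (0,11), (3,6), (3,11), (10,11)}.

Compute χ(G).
χ(G) = 3

Clique number ω(G) = 3 (lower bound: χ ≥ ω).
The clique on [0, 3, 11] has size 3, forcing χ ≥ 3, and the coloring below uses 3 colors, so χ(G) = 3.
A valid 3-coloring: color 1: [3, 5, 10]; color 2: [6, 11]; color 3: [0].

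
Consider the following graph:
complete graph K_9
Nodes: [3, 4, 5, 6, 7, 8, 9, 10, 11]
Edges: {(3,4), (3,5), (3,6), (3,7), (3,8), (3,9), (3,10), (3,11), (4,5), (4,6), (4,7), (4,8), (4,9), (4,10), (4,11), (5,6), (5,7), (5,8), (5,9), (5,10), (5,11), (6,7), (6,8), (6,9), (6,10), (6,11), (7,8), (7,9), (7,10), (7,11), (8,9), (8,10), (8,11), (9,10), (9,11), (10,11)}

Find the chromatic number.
Clique number ω(G) = 9 (lower bound: χ ≥ ω).
The clique on [3, 4, 5, 6, 7, 8, 9, 10, 11] has size 9, forcing χ ≥ 9, and the coloring below uses 9 colors, so χ(G) = 9.
A valid 9-coloring: color 1: [4]; color 2: [11]; color 3: [7]; color 4: [9]; color 5: [10]; color 6: [5]; color 7: [6]; color 8: [8]; color 9: [3].

χ(G) = 9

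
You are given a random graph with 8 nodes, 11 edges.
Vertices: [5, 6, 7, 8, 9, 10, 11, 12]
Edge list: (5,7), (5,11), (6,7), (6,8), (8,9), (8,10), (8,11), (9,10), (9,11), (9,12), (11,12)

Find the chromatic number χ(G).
Clique number ω(G) = 3 (lower bound: χ ≥ ω).
The clique on [8, 9, 10] has size 3, forcing χ ≥ 3, and the coloring below uses 3 colors, so χ(G) = 3.
A valid 3-coloring: color 1: [5, 6, 9]; color 2: [7, 8, 12]; color 3: [10, 11].

χ(G) = 3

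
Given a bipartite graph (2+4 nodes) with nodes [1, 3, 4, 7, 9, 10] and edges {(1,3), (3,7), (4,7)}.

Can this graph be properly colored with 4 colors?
Yes, G is 4-colorable

A valid 4-coloring: color 1: [1, 7, 9, 10]; color 2: [3, 4].
(χ(G) = 2 ≤ 4.)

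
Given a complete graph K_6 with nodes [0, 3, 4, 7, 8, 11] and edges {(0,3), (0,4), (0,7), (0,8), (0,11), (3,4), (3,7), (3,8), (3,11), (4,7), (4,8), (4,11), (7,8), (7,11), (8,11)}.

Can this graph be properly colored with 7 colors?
A valid 7-coloring: color 1: [0]; color 2: [11]; color 3: [8]; color 4: [7]; color 5: [4]; color 6: [3].
(χ(G) = 6 ≤ 7.)

Yes, G is 7-colorable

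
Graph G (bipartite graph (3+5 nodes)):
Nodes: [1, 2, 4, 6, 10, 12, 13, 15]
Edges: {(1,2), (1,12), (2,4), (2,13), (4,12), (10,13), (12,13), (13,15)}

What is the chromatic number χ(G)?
Clique number ω(G) = 2 (lower bound: χ ≥ ω).
The graph is bipartite (no odd cycle), so 2 colors suffice: χ(G) = 2.
A valid 2-coloring: color 1: [1, 4, 6, 13]; color 2: [2, 10, 12, 15].

χ(G) = 2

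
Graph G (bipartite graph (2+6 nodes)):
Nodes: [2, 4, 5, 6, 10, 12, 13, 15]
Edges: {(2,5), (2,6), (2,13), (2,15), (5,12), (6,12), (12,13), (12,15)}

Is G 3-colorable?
A valid 3-coloring: color 1: [2, 4, 10, 12]; color 2: [5, 6, 13, 15].
(χ(G) = 2 ≤ 3.)

Yes, G is 3-colorable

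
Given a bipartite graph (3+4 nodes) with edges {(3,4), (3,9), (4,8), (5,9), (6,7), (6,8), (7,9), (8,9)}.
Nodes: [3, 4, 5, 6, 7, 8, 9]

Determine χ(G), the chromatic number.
Clique number ω(G) = 2 (lower bound: χ ≥ ω).
The graph is bipartite (no odd cycle), so 2 colors suffice: χ(G) = 2.
A valid 2-coloring: color 1: [4, 6, 9]; color 2: [3, 5, 7, 8].

χ(G) = 2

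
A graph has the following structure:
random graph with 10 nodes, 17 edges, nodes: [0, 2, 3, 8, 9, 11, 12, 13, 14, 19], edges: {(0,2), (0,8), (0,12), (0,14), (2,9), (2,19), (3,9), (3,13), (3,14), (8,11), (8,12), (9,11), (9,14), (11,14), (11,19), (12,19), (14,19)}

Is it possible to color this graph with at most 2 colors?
The clique on vertices [0, 8, 12] has size 3 > 2, so it alone needs 3 colors.

No, G is not 2-colorable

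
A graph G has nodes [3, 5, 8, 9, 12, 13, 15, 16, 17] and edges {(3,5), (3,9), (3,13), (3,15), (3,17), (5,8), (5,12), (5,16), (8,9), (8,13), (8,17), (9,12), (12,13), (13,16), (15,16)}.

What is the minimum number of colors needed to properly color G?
Clique number ω(G) = 2 (lower bound: χ ≥ ω).
The graph is bipartite (no odd cycle), so 2 colors suffice: χ(G) = 2.
A valid 2-coloring: color 1: [3, 8, 12, 16]; color 2: [5, 9, 13, 15, 17].

χ(G) = 2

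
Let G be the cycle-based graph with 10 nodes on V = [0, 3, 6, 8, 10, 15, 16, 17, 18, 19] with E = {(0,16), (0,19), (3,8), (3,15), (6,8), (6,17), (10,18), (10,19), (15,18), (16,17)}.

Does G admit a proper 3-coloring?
Yes, G is 3-colorable

A valid 3-coloring: color 1: [0, 8, 10, 15, 17]; color 2: [3, 6, 16, 18, 19].
(χ(G) = 2 ≤ 3.)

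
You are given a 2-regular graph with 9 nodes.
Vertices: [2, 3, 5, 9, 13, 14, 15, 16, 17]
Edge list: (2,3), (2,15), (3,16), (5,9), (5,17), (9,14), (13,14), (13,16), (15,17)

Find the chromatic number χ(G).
Clique number ω(G) = 2 (lower bound: χ ≥ ω).
Odd cycle [16, 13, 14, 9, 5, 17, 15, 2, 3] needs 3 colors (χ ≥ 3).
The coloring below uses 3 colors, so χ(G) = 3.
A valid 3-coloring: color 1: [2, 5, 14, 16]; color 2: [3, 9, 13, 17]; color 3: [15].

χ(G) = 3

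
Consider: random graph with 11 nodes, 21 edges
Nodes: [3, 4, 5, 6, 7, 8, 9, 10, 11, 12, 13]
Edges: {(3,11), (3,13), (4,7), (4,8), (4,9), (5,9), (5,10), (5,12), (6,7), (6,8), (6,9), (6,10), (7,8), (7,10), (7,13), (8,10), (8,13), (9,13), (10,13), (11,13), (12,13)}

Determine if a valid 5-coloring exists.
Yes, G is 5-colorable

A valid 5-coloring: color 1: [4, 5, 6, 13]; color 2: [7, 9, 11, 12]; color 3: [3, 10]; color 4: [8].
(χ(G) = 4 ≤ 5.)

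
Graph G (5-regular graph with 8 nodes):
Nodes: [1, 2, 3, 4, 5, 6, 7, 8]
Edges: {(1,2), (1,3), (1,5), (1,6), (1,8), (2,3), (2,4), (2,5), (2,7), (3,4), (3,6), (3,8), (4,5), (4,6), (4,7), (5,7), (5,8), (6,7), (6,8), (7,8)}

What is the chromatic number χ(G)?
χ(G) = 4

Clique number ω(G) = 4 (lower bound: χ ≥ ω).
The clique on [1, 3, 6, 8] has size 4, forcing χ ≥ 4, and the coloring below uses 4 colors, so χ(G) = 4.
A valid 4-coloring: color 1: [5, 6]; color 2: [1, 4]; color 3: [2, 8]; color 4: [3, 7].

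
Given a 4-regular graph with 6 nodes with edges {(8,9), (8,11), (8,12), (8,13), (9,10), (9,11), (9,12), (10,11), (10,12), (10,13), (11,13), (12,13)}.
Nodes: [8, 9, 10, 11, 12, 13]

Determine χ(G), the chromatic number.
Clique number ω(G) = 3 (lower bound: χ ≥ ω).
The clique on [8, 9, 11] has size 3, forcing χ ≥ 3, and the coloring below uses 3 colors, so χ(G) = 3.
A valid 3-coloring: color 1: [11, 12]; color 2: [9, 13]; color 3: [8, 10].

χ(G) = 3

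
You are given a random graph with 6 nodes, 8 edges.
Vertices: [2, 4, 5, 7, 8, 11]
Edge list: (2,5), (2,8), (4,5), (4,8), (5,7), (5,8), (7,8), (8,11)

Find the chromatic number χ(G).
Clique number ω(G) = 3 (lower bound: χ ≥ ω).
The clique on [2, 5, 8] has size 3, forcing χ ≥ 3, and the coloring below uses 3 colors, so χ(G) = 3.
A valid 3-coloring: color 1: [8]; color 2: [5, 11]; color 3: [2, 4, 7].

χ(G) = 3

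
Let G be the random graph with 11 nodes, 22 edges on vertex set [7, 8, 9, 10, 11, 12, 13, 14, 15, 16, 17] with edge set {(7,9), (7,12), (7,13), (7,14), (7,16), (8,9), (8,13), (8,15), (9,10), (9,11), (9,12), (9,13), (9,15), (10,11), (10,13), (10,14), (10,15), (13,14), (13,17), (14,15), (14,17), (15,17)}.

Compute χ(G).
Clique number ω(G) = 3 (lower bound: χ ≥ ω).
The clique on [8, 9, 13] has size 3, forcing χ ≥ 3, and the coloring below uses 3 colors, so χ(G) = 3.
A valid 3-coloring: color 1: [9, 14, 16]; color 2: [11, 12, 13, 15]; color 3: [7, 8, 10, 17].

χ(G) = 3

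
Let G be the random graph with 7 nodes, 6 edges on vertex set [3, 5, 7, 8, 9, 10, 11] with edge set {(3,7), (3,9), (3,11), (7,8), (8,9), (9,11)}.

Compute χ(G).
χ(G) = 3

Clique number ω(G) = 3 (lower bound: χ ≥ ω).
The clique on [3, 9, 11] has size 3, forcing χ ≥ 3, and the coloring below uses 3 colors, so χ(G) = 3.
A valid 3-coloring: color 1: [5, 7, 9, 10]; color 2: [3, 8]; color 3: [11].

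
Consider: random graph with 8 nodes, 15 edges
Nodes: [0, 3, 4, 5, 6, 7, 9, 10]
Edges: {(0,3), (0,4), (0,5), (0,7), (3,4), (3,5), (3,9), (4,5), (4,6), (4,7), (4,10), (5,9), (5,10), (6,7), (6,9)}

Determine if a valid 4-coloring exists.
Yes, G is 4-colorable

A valid 4-coloring: color 1: [4, 9]; color 2: [5, 7]; color 3: [3, 6, 10]; color 4: [0].
(χ(G) = 4 ≤ 4.)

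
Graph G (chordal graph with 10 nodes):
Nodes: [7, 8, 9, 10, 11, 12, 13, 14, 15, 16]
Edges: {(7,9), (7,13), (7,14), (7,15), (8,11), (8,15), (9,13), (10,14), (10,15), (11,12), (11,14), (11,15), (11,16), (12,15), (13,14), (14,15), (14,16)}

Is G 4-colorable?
A valid 4-coloring: color 1: [8, 9, 12, 14]; color 2: [13, 15, 16]; color 3: [7, 10, 11].
(χ(G) = 3 ≤ 4.)

Yes, G is 4-colorable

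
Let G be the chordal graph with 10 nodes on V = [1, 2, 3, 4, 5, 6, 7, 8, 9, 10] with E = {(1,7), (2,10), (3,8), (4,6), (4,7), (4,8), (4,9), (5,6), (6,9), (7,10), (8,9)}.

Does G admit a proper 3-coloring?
A valid 3-coloring: color 1: [1, 3, 4, 5, 10]; color 2: [2, 7, 9]; color 3: [6, 8].
(χ(G) = 3 ≤ 3.)

Yes, G is 3-colorable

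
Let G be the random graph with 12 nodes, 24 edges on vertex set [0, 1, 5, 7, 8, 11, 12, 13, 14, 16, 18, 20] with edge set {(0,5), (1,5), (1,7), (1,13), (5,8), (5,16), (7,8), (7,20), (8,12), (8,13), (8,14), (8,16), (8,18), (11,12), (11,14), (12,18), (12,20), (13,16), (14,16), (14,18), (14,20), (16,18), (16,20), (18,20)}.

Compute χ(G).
Clique number ω(G) = 4 (lower bound: χ ≥ ω).
The clique on [8, 14, 16, 18] has size 4, forcing χ ≥ 4, and the coloring below uses 4 colors, so χ(G) = 4.
A valid 4-coloring: color 1: [0, 1, 8, 11, 20]; color 2: [7, 12, 16]; color 3: [5, 13, 14]; color 4: [18].

χ(G) = 4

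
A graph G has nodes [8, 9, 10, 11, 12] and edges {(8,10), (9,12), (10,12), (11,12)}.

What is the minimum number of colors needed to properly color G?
Clique number ω(G) = 2 (lower bound: χ ≥ ω).
The graph is bipartite (no odd cycle), so 2 colors suffice: χ(G) = 2.
A valid 2-coloring: color 1: [8, 12]; color 2: [9, 10, 11].

χ(G) = 2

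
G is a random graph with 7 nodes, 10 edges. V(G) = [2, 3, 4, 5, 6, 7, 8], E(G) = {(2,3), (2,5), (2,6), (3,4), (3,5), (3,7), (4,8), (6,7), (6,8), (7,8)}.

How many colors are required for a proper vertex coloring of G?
χ(G) = 3

Clique number ω(G) = 3 (lower bound: χ ≥ ω).
The clique on [6, 7, 8] has size 3, forcing χ ≥ 3, and the coloring below uses 3 colors, so χ(G) = 3.
A valid 3-coloring: color 1: [3, 8]; color 2: [2, 4, 7]; color 3: [5, 6].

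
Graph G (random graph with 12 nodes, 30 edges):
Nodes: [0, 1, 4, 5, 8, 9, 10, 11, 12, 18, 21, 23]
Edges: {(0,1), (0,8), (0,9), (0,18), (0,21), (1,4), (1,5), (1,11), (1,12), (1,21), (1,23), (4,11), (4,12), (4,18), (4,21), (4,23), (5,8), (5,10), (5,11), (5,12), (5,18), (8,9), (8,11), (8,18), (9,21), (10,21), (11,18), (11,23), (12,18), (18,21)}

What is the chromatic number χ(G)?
Clique number ω(G) = 4 (lower bound: χ ≥ ω).
The clique on [1, 4, 11, 23] has size 4, forcing χ ≥ 4, and the coloring below uses 4 colors, so χ(G) = 4.
A valid 4-coloring: color 1: [1, 9, 10, 18]; color 2: [11, 12, 21]; color 3: [4, 8]; color 4: [0, 5, 23].

χ(G) = 4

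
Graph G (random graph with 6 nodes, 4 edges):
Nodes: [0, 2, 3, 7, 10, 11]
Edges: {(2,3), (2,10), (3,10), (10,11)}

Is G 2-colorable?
No, G is not 2-colorable

The clique on vertices [2, 3, 10] has size 3 > 2, so it alone needs 3 colors.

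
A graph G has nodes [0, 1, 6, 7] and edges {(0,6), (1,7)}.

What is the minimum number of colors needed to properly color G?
χ(G) = 2

Clique number ω(G) = 2 (lower bound: χ ≥ ω).
The graph is bipartite (no odd cycle), so 2 colors suffice: χ(G) = 2.
A valid 2-coloring: color 1: [0, 1]; color 2: [6, 7].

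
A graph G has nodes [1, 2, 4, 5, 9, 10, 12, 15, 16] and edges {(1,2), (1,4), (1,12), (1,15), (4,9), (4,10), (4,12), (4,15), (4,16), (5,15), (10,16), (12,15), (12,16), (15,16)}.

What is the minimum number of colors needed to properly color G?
χ(G) = 4

Clique number ω(G) = 4 (lower bound: χ ≥ ω).
The clique on [4, 12, 15, 16] has size 4, forcing χ ≥ 4, and the coloring below uses 4 colors, so χ(G) = 4.
A valid 4-coloring: color 1: [2, 4, 5]; color 2: [9, 10, 15]; color 3: [1, 16]; color 4: [12].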